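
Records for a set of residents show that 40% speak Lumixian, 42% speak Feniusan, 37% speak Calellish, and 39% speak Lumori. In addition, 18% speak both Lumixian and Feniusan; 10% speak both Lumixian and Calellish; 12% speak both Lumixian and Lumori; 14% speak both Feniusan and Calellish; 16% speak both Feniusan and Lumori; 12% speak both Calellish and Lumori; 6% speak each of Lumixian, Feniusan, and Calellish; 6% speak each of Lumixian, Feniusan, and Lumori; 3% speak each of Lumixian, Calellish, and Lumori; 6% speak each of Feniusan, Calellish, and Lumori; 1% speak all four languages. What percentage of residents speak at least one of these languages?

96%

P(at least one) = 40 + 42 + 37 + 39 − 18 − 10 − 12 − 14 − 16 − 12 + 6 + 6 + 3 + 6 − 1 = 96%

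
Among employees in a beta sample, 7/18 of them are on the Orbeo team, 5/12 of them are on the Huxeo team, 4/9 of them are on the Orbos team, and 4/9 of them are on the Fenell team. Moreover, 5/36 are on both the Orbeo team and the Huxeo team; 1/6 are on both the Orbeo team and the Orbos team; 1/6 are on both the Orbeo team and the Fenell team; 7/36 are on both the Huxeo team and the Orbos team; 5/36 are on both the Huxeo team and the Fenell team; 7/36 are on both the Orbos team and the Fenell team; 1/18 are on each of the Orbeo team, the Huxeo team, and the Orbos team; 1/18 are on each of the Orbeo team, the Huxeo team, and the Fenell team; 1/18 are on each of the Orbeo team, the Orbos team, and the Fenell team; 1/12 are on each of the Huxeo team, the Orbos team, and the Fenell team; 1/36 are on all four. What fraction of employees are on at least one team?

P(union) = 7/18 + 5/12 + 4/9 + 4/9 − 5/36 − 1/6 − 1/6 − 7/36 − 5/36 − 7/36 + 1/18 + 1/18 + 1/18 + 1/12 − 1/36 = 11/12

11/12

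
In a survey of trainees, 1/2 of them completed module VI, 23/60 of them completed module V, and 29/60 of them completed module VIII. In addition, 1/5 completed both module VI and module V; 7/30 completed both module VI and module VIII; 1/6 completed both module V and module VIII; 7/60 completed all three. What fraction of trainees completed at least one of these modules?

53/60

Apply inclusion-exclusion:
P(at least one) = 1/2 + 23/60 + 29/60 − 1/5 − 7/30 − 1/6 + 7/60 = 53/60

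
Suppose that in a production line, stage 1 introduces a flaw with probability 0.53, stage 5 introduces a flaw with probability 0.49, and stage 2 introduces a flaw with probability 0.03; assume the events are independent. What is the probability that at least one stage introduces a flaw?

Since the events are independent, P(none) is the product of the individual non-occurrence probabilities.
P(none) = (1 − 0.53) × (1 − 0.49) × (1 − 0.03) = 0.47 × 0.51 × 0.97 = 0.232509
P(at least one) = 1 − 0.232509 = 0.767491

0.767491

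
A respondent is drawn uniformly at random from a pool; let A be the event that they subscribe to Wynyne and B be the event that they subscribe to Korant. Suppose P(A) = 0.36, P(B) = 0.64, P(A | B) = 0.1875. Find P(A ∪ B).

0.88

P(A ∩ B) = P(B)·P(A|B) = 0.64 × 0.1875 = 0.12
By inclusion–exclusion:
P(A ∪ B) = 0.36 + 0.64 − 0.12 = 0.88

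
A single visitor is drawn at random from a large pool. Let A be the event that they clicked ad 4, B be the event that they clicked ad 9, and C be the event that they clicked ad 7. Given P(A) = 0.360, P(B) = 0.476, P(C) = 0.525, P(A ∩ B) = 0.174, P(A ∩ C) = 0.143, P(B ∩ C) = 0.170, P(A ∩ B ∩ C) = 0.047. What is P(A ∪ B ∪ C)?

0.921

Apply inclusion-exclusion:
P(A ∪ B ∪ C) = 0.360 + 0.476 + 0.525 − 0.174 − 0.143 − 0.170 + 0.047 = 0.921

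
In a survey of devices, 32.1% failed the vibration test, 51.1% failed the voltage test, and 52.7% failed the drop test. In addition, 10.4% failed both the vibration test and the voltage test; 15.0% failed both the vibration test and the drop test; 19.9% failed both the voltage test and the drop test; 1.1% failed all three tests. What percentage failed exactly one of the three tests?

Using the inclusion–exclusion count for exactly one event:
P(exactly one) = 32.1 + 51.1 + 52.7 − 2·10.4 − 2·15.0 − 2·19.9 + 3·1.1 = 48.6%

48.6%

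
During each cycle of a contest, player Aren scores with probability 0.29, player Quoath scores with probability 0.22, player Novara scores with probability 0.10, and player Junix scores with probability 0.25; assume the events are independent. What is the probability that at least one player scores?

0.626185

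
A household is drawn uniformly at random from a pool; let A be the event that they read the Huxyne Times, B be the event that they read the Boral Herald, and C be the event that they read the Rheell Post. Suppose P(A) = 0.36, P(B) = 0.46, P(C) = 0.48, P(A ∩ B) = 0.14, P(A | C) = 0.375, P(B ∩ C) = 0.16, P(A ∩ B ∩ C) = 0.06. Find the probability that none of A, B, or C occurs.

0.12

P(A ∩ C) = P(C)·P(A|C) = 0.48 × 0.375 = 0.18
P(A ∪ B ∪ C) = 0.36 + 0.46 + 0.48 − 0.14 − 0.18 − 0.16 + 0.06 = 0.88
P(none) = 1 − 0.88 = 0.12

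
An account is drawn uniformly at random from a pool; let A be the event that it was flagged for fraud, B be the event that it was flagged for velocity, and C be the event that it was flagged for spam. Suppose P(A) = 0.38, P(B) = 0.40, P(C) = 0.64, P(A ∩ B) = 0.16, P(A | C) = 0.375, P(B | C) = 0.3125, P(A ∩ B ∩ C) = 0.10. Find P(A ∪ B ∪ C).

0.92

P(A ∩ C) = P(C)·P(A|C) = 0.64 × 0.375 = 0.24
P(B ∩ C) = P(C)·P(B|C) = 0.64 × 0.3125 = 0.20
By inclusion-exclusion,
P(A ∪ B ∪ C) = 0.38 + 0.40 + 0.64 − 0.16 − 0.24 − 0.20 + 0.10 = 0.92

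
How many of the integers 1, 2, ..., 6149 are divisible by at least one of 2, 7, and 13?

3716

Inclusion–exclusion gives
⌊6149/2⌋ + ⌊6149/7⌋ + ⌊6149/13⌋ − ⌊6149/14⌋ − ⌊6149/26⌋ − ⌊6149/91⌋ + ⌊6149/182⌋ = 3074 + 878 + 473 − 439 − 236 − 67 + 33 = 3716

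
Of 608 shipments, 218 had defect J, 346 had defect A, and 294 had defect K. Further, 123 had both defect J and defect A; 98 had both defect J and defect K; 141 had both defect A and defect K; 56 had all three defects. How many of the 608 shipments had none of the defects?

By inclusion–exclusion:
N(≥1) = 218 + 346 + 294 − 123 − 98 − 141 + 56 = 552
None: 608 − 552 = 56

56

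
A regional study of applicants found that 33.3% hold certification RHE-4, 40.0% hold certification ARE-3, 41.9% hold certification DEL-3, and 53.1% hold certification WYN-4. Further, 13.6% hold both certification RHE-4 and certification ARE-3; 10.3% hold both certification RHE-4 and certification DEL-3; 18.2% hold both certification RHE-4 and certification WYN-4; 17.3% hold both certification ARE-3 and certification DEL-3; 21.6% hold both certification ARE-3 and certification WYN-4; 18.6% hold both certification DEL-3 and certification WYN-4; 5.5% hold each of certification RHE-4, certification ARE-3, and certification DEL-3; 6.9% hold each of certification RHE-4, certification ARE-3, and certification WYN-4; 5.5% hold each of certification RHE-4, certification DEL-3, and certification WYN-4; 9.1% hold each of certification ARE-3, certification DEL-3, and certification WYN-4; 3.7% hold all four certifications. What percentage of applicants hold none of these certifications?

8.0%

Apply inclusion-exclusion:
P(union) = 33.3 + 40.0 + 41.9 + 53.1 − 13.6 − 10.3 − 18.2 − 17.3 − 21.6 − 18.6 + 5.5 + 6.9 + 5.5 + 9.1 − 3.7 = 92.0%
P(none) = 100% − 92.0% = 8.0%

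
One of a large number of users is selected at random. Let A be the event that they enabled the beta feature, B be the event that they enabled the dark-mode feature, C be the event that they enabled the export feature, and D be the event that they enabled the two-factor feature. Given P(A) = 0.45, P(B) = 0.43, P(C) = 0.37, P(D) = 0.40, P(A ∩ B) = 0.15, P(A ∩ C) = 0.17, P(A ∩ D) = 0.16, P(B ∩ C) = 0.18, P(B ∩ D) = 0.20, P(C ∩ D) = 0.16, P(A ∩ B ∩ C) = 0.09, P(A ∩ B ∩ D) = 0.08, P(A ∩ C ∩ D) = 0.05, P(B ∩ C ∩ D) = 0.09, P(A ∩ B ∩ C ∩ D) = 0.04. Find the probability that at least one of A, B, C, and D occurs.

P(A ∪ B ∪ C ∪ D) = 0.45 + 0.43 + 0.37 + 0.40 − 0.15 − 0.17 − 0.16 − 0.18 − 0.20 − 0.16 + 0.09 + 0.08 + 0.05 + 0.09 − 0.04 = 0.90

0.90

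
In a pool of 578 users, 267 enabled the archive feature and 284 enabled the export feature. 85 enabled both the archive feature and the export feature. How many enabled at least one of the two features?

|at least one| = 267 + 284 − 85 = 466

466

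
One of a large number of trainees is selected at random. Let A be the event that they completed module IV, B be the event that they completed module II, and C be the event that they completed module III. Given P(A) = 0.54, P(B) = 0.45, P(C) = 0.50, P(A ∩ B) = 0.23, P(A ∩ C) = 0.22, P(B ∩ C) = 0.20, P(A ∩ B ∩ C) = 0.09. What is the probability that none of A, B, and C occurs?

P(A ∪ B ∪ C) = 0.54 + 0.45 + 0.50 − 0.23 − 0.22 − 0.20 + 0.09 = 0.93
P(none) = 1 − 0.93 = 0.07

0.07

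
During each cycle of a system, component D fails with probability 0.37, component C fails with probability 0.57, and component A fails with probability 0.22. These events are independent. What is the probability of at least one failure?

P(none) = (1 − 0.37) × (1 − 0.57) × (1 − 0.22) = 0.63 × 0.43 × 0.78 = 0.211302
P(at least one) = 1 − 0.211302 = 0.788698

0.788698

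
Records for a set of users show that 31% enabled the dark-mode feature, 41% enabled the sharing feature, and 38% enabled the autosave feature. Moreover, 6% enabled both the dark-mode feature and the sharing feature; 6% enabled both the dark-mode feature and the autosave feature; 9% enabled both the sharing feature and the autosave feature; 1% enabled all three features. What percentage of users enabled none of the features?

10%

Apply inclusion-exclusion:
P(at least one) = 31 + 41 + 38 − 6 − 6 − 9 + 1 = 90%
P(none) = 100% − 90% = 10%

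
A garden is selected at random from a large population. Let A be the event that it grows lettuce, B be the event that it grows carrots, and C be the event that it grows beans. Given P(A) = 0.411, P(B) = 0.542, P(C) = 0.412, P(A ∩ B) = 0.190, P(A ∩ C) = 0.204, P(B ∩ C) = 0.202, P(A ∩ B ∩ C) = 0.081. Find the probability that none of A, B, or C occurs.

Apply inclusion-exclusion:
P(A ∪ B ∪ C) = 0.411 + 0.542 + 0.412 − 0.190 − 0.204 − 0.202 + 0.081 = 0.850
P(none) = 1 − 0.850 = 0.150

0.150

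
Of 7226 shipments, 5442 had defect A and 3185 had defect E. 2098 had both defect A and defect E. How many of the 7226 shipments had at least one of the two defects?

|at least one| = 5442 + 3185 − 2098 = 6529

6529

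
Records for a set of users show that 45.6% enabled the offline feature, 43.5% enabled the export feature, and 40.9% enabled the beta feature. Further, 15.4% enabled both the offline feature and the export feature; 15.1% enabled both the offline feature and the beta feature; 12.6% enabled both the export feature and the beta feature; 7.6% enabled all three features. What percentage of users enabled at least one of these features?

94.5%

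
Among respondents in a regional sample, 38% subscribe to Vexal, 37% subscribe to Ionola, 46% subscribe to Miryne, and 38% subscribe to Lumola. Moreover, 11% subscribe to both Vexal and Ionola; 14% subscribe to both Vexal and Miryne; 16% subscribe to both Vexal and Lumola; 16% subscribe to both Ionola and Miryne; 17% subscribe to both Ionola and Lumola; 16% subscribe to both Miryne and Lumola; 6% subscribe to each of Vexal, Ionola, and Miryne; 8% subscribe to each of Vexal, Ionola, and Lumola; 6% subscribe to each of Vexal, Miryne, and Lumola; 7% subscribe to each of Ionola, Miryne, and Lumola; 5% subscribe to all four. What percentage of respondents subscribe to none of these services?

9%

Inclusion–exclusion gives
P(at least one) = 38 + 37 + 46 + 38 − 11 − 14 − 16 − 16 − 17 − 16 + 6 + 8 + 6 + 7 − 5 = 91%
P(none) = 100% − 91% = 9%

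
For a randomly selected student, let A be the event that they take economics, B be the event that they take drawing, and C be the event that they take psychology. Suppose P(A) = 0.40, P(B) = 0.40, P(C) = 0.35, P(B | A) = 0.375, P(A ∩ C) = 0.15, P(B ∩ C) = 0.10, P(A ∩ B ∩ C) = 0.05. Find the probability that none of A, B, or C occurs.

P(A ∩ B) = P(A)·P(B|A) = 0.40 × 0.375 = 0.15
By inclusion–exclusion:
P(A ∪ B ∪ C) = 0.40 + 0.40 + 0.35 − 0.15 − 0.15 − 0.10 + 0.05 = 0.80
P(none) = 1 − 0.80 = 0.20

0.20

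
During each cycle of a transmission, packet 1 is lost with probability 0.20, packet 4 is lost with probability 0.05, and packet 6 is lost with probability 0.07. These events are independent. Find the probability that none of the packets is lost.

P(none) = (1 − 0.20) × (1 − 0.05) × (1 − 0.07) = 0.80 × 0.95 × 0.93 = 0.7068

0.7068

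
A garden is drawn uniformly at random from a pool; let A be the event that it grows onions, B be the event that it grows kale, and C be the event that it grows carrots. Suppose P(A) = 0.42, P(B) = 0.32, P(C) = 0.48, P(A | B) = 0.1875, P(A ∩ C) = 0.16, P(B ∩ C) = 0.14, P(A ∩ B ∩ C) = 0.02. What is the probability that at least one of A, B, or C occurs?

0.88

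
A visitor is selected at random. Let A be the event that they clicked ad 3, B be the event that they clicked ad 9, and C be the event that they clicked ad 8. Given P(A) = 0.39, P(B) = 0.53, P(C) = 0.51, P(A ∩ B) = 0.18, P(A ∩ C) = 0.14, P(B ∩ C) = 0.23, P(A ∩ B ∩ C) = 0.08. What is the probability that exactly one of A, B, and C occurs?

By inclusion–exclusion (exactly-one form):
P(exactly one) = 0.39 + 0.53 + 0.51 − 2·0.18 − 2·0.14 − 2·0.23 + 3·0.08 = 0.57

0.57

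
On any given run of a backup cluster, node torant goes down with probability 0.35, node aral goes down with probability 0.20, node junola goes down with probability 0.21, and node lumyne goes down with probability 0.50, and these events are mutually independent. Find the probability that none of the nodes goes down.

0.2054

Independence gives P(none) = ∏(1 − pᵢ).
P(none) = (1 − 0.35) × (1 − 0.20) × (1 − 0.21) × (1 − 0.50) = 0.65 × 0.80 × 0.79 × 0.50 = 0.2054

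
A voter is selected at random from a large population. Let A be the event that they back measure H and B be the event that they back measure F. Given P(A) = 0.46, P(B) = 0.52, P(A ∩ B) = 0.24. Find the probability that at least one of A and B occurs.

By inclusion-exclusion,
P(A ∪ B) = 0.46 + 0.52 − 0.24 = 0.74

0.74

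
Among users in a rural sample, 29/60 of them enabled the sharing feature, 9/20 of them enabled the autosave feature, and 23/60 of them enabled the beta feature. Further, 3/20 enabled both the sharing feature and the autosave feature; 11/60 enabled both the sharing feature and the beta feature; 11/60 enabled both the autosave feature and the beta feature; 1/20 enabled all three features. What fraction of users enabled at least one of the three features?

Using inclusion–exclusion:
P(at least one) = 29/60 + 9/20 + 23/60 − 3/20 − 11/60 − 11/60 + 1/20 = 17/20

17/20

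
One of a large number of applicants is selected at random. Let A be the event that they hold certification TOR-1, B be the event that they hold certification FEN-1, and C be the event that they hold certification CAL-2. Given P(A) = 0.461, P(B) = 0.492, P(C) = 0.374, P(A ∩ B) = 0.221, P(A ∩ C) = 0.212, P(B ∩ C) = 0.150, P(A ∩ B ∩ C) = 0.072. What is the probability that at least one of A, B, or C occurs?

Apply inclusion-exclusion:
P(A ∪ B ∪ C) = 0.461 + 0.492 + 0.374 − 0.221 − 0.212 − 0.150 + 0.072 = 0.816

0.816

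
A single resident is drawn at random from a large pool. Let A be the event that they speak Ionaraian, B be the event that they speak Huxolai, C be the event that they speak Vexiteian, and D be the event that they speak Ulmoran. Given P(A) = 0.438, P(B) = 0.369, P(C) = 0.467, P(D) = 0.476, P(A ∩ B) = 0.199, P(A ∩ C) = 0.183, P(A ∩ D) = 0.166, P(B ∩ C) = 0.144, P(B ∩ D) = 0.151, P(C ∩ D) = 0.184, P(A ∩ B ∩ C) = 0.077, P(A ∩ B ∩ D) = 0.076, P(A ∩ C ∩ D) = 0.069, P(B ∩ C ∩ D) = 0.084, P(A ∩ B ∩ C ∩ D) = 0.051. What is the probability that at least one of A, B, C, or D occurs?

Inclusion–exclusion gives
P(A ∪ B ∪ C ∪ D) = 0.438 + 0.369 + 0.467 + 0.476 − 0.199 − 0.183 − 0.166 − 0.144 − 0.151 − 0.184 + 0.077 + 0.076 + 0.069 + 0.084 − 0.051 = 0.978

0.978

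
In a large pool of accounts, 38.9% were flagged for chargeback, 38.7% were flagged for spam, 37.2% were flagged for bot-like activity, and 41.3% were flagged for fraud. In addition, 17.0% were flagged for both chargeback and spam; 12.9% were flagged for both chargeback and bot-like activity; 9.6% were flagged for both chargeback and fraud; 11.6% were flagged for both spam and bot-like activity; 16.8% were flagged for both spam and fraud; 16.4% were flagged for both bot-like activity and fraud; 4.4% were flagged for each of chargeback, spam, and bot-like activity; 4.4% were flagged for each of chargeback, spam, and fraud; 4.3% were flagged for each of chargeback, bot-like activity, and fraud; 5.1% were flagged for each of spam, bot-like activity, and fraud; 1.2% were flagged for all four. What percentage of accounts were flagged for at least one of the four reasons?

By inclusion-exclusion,
P(union) = 38.9 + 38.7 + 37.2 + 41.3 − 17.0 − 12.9 − 9.6 − 11.6 − 16.8 − 16.4 + 4.4 + 4.4 + 4.3 + 5.1 − 1.2 = 88.8%

88.8%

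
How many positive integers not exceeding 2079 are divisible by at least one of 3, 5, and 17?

1036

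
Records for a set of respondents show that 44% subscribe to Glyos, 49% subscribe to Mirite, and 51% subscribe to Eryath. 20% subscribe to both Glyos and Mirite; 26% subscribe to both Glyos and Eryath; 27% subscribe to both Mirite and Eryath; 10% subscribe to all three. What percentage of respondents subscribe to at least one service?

81%

Apply inclusion-exclusion:
P(at least one) = 44 + 49 + 51 − 20 − 26 − 27 + 10 = 81%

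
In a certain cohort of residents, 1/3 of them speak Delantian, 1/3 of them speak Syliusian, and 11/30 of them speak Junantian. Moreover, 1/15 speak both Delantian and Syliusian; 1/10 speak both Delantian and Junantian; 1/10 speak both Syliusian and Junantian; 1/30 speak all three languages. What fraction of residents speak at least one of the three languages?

4/5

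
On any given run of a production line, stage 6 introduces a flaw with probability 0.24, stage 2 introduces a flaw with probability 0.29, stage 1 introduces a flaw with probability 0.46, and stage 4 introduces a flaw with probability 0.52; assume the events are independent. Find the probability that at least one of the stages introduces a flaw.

P(none) = (1 − 0.24) × (1 − 0.29) × (1 − 0.46) × (1 − 0.52) = 0.76 × 0.71 × 0.54 × 0.48 = 0.13986432
P(at least one) = 1 − 0.13986432 = 0.86013568

0.86013568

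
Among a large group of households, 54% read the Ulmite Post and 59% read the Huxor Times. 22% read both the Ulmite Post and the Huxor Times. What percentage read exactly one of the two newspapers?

69%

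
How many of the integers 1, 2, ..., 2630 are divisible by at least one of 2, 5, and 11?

Inclusion–exclusion gives
floor(2630/2) + floor(2630/5) + floor(2630/11) − floor(2630/10) − floor(2630/22) − floor(2630/55) + floor(2630/110) = 1315 + 526 + 239 − 263 − 119 − 47 + 23 = 1674

1674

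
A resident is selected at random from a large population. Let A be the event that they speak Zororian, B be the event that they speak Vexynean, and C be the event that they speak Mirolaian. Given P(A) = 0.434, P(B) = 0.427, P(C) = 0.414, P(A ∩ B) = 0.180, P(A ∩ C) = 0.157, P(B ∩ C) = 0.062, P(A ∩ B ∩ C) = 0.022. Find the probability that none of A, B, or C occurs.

Using inclusion–exclusion:
P(A ∪ B ∪ C) = 0.434 + 0.427 + 0.414 − 0.180 − 0.157 − 0.062 + 0.022 = 0.898
P(none) = 1 − 0.898 = 0.102

0.102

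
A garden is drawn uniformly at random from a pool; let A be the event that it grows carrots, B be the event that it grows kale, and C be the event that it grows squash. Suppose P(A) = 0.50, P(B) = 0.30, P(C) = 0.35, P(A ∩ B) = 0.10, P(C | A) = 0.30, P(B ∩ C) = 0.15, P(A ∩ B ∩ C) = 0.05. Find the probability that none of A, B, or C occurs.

P(A ∩ C) = P(A)·P(C|A) = 0.50 × 0.30 = 0.15
Inclusion–exclusion gives
P(A ∪ B ∪ C) = 0.50 + 0.30 + 0.35 − 0.10 − 0.15 − 0.15 + 0.05 = 0.80
P(none) = 1 − 0.80 = 0.20

0.20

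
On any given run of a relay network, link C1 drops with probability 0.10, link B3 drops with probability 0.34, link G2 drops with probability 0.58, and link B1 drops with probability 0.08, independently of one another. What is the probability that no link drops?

P(none) = (1 − 0.10) × (1 − 0.34) × (1 − 0.58) × (1 − 0.08) = 0.90 × 0.66 × 0.42 × 0.92 = 0.2295216

0.2295216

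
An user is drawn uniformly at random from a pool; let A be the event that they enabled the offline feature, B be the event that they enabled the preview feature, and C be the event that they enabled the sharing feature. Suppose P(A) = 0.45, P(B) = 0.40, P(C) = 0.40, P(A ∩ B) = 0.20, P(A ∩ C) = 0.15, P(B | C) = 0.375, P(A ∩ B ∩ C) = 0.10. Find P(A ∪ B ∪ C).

0.85

P(B ∩ C) = P(C)·P(B|C) = 0.40 × 0.375 = 0.15
By inclusion-exclusion,
P(A ∪ B ∪ C) = 0.45 + 0.40 + 0.40 − 0.20 − 0.15 − 0.15 + 0.10 = 0.85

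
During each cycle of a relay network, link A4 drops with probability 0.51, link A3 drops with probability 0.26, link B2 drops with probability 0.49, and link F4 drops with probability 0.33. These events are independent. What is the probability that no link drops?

Since the events are independent, P(none) is the product of the individual non-occurrence probabilities.
P(none) = (1 − 0.51) × (1 − 0.26) × (1 − 0.49) × (1 − 0.33) = 0.49 × 0.74 × 0.51 × 0.67 = 0.12390042

0.12390042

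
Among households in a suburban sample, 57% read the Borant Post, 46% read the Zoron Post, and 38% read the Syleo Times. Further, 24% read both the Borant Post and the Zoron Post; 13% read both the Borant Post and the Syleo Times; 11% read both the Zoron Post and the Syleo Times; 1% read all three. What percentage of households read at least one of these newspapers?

P(union) = 57 + 46 + 38 − 24 − 13 − 11 + 1 = 94%

94%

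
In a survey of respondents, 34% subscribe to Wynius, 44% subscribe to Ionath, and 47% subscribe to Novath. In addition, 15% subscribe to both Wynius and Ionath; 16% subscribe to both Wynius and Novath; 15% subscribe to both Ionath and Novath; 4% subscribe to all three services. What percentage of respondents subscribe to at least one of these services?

83%

Inclusion–exclusion gives
P(at least one) = 34 + 44 + 47 − 15 − 16 − 15 + 4 = 83%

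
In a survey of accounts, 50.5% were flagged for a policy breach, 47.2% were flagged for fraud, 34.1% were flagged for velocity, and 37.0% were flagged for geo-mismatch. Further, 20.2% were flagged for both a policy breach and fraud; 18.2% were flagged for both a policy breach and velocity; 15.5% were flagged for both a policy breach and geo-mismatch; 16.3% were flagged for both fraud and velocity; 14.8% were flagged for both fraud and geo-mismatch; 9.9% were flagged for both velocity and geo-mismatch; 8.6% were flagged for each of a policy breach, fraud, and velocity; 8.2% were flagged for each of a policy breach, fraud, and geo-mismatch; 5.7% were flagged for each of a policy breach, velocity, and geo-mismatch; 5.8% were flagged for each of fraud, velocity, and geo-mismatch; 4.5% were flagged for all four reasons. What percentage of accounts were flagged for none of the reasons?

2.3%

Using inclusion–exclusion:
P(union) = 50.5 + 47.2 + 34.1 + 37.0 − 20.2 − 18.2 − 15.5 − 16.3 − 14.8 − 9.9 + 8.6 + 8.2 + 5.7 + 5.8 − 4.5 = 97.7%
P(none) = 100% − 97.7% = 2.3%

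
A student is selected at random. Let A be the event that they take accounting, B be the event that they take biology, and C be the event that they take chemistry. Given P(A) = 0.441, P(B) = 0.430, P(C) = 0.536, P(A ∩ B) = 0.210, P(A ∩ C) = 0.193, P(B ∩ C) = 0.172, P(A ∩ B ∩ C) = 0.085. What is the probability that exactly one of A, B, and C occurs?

0.512

Using the inclusion–exclusion count for exactly one event:
P(exactly one) = 0.441 + 0.430 + 0.536 − 2·0.210 − 2·0.193 − 2·0.172 + 3·0.085 = 0.512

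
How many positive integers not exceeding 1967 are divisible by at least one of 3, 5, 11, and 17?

Apply inclusion-exclusion:
floor(1967/3) + floor(1967/5) + floor(1967/11) + floor(1967/17) − floor(1967/15) − floor(1967/33) − floor(1967/51) − floor(1967/55) − floor(1967/85) − floor(1967/187) + floor(1967/165) + floor(1967/255) + floor(1967/561) + floor(1967/935) − floor(1967/2805) = 655 + 393 + 178 + 115 − 131 − 59 − 38 − 35 − 23 − 10 + 11 + 7 + 3 + 2 − 0 = 1068

1068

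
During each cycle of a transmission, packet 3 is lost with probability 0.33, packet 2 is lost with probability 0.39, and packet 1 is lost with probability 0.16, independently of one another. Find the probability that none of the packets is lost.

P(none) = (1 − 0.33) × (1 − 0.39) × (1 − 0.16) = 0.67 × 0.61 × 0.84 = 0.343308

0.343308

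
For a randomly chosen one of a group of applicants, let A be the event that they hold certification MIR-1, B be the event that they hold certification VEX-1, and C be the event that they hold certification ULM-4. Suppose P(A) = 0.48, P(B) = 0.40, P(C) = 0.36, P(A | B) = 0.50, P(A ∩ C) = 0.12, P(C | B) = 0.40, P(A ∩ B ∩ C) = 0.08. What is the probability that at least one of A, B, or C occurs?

0.84

P(A ∩ B) = P(B)·P(A|B) = 0.40 × 0.50 = 0.20
P(B ∩ C) = P(B)·P(C|B) = 0.40 × 0.40 = 0.16
By inclusion–exclusion:
P(A ∪ B ∪ C) = 0.48 + 0.40 + 0.36 − 0.20 − 0.12 − 0.16 + 0.08 = 0.84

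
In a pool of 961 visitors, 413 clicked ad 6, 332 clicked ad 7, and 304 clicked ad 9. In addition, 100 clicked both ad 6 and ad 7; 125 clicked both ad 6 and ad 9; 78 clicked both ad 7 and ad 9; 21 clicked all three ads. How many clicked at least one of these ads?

767

By inclusion-exclusion,
|union| = 413 + 332 + 304 − 100 − 125 − 78 + 21 = 767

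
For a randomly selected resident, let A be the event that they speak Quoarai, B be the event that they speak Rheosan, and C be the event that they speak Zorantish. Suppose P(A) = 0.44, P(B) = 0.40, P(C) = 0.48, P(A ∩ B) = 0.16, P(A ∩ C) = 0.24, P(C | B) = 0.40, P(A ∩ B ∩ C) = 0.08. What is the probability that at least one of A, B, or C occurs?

0.84

P(B ∩ C) = P(B)·P(C|B) = 0.40 × 0.40 = 0.16
Using inclusion–exclusion:
P(A ∪ B ∪ C) = 0.44 + 0.40 + 0.48 − 0.16 − 0.24 − 0.16 + 0.08 = 0.84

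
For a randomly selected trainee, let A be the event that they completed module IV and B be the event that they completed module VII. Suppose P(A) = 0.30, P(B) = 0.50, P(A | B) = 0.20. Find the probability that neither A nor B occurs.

0.30

P(A ∩ B) = P(B)·P(A|B) = 0.50 × 0.20 = 0.10
Inclusion–exclusion gives
P(A ∪ B) = 0.30 + 0.50 − 0.10 = 0.70
P(none) = 1 − 0.70 = 0.30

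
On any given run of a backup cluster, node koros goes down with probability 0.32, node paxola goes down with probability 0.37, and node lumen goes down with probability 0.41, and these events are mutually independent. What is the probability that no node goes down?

P(none) = (1 − 0.32) × (1 − 0.37) × (1 − 0.41) = 0.68 × 0.63 × 0.59 = 0.252756

0.252756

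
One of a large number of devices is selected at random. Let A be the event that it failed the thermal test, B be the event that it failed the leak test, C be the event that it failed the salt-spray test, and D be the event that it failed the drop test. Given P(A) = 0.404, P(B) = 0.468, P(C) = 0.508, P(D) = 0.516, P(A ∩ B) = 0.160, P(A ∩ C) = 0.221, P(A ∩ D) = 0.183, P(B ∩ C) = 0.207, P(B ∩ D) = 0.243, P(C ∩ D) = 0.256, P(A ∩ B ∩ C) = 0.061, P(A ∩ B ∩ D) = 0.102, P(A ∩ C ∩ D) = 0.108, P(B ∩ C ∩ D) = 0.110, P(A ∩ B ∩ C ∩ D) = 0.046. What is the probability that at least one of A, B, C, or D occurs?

Apply inclusion-exclusion:
P(A ∪ B ∪ C ∪ D) = 0.404 + 0.468 + 0.508 + 0.516 − 0.160 − 0.221 − 0.183 − 0.207 − 0.243 − 0.256 + 0.061 + 0.102 + 0.108 + 0.110 − 0.046 = 0.961

0.961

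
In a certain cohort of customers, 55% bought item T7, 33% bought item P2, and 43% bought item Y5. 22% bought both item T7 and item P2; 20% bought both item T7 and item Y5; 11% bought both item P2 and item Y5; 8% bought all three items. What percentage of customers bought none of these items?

14%

P(union) = 55 + 33 + 43 − 22 − 20 − 11 + 8 = 86%
P(none) = 100% − 86% = 14%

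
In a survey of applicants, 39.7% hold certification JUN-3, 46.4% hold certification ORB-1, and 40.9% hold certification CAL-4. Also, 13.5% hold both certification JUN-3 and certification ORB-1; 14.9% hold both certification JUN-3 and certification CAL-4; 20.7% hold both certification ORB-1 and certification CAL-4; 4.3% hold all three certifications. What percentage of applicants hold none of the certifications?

Apply inclusion-exclusion:
P(at least one) = 39.7 + 46.4 + 40.9 − 13.5 − 14.9 − 20.7 + 4.3 = 82.2%
P(none) = 100% − 82.2% = 17.8%

17.8%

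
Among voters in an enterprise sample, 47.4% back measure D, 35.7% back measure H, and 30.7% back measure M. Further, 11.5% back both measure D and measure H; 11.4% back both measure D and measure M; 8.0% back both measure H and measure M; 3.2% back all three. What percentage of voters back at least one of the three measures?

P(union) = 47.4 + 35.7 + 30.7 − 11.5 − 11.4 − 8.0 + 3.2 = 86.1%

86.1%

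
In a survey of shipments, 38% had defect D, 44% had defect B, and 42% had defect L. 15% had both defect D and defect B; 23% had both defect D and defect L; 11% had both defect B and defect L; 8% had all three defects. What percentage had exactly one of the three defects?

Using the inclusion–exclusion count for exactly one event:
P(exactly one) = 38 + 44 + 42 − 2·15 − 2·23 − 2·11 + 3·8 = 50%

50%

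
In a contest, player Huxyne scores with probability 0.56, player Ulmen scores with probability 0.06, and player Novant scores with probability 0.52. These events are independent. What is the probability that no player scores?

0.198528

Since the events are independent, P(none) is the product of the individual non-occurrence probabilities.
P(none) = (1 − 0.56) × (1 − 0.06) × (1 − 0.52) = 0.44 × 0.94 × 0.48 = 0.198528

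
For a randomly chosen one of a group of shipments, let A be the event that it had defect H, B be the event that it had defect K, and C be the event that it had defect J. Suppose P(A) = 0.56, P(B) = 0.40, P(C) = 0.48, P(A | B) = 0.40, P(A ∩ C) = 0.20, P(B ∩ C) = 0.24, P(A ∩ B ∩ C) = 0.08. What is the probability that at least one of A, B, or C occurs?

0.92

P(A ∩ B) = P(B)·P(A|B) = 0.40 × 0.40 = 0.16
By inclusion-exclusion,
P(A ∪ B ∪ C) = 0.56 + 0.40 + 0.48 − 0.16 − 0.20 − 0.24 + 0.08 = 0.92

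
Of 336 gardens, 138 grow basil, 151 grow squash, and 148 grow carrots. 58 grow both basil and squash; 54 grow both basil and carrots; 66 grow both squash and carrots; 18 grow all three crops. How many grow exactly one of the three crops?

135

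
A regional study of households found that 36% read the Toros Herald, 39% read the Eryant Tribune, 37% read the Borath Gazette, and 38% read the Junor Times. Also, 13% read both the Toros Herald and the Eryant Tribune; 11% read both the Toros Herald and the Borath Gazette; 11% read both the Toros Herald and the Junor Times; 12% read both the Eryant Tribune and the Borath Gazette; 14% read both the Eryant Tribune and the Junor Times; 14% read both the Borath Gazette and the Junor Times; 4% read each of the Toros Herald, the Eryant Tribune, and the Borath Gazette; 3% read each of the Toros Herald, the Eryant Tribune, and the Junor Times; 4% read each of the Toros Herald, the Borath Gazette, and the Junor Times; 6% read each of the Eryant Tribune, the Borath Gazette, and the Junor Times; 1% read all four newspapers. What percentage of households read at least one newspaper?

91%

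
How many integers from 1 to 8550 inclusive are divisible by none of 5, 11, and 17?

5852

By inclusion-exclusion,
⌊8550/5⌋ + ⌊8550/11⌋ + ⌊8550/17⌋ − ⌊8550/55⌋ − ⌊8550/85⌋ − ⌊8550/187⌋ + ⌊8550/935⌋ = 1710 + 777 + 502 − 155 − 100 − 45 + 9 = 2698
8550 − 2698 = 5852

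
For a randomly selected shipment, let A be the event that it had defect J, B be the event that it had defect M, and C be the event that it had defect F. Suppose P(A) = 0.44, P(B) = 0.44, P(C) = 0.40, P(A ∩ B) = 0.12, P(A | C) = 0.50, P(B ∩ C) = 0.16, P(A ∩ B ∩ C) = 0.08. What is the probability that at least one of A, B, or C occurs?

P(A ∩ C) = P(C)·P(A|C) = 0.40 × 0.50 = 0.20
Inclusion–exclusion gives
P(A ∪ B ∪ C) = 0.44 + 0.44 + 0.40 − 0.12 − 0.20 − 0.16 + 0.08 = 0.88

0.88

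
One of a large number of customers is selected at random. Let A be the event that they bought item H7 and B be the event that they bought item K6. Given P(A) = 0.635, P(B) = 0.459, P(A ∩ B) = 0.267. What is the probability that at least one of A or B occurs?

0.827

P(A ∪ B) = 0.635 + 0.459 − 0.267 = 0.827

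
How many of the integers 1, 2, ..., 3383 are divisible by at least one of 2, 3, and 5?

⌊3383/2⌋ + ⌊3383/3⌋ + ⌊3383/5⌋ − ⌊3383/6⌋ − ⌊3383/10⌋ − ⌊3383/15⌋ + ⌊3383/30⌋ = 1691 + 1127 + 676 − 563 − 338 − 225 + 112 = 2480

2480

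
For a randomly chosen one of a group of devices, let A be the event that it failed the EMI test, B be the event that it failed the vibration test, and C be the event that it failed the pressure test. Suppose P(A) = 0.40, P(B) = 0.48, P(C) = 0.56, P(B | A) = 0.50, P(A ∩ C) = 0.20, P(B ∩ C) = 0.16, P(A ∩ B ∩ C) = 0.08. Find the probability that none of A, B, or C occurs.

0.04

P(A ∩ B) = P(A)·P(B|A) = 0.40 × 0.50 = 0.20
P(A ∪ B ∪ C) = 0.40 + 0.48 + 0.56 − 0.20 − 0.20 − 0.16 + 0.08 = 0.96
P(none) = 1 − 0.96 = 0.04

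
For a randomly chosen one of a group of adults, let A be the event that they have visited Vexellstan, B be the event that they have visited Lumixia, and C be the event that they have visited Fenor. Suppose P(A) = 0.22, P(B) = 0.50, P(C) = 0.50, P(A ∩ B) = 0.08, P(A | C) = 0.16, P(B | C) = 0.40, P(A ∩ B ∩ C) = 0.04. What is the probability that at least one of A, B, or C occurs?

P(A ∩ C) = P(C)·P(A|C) = 0.50 × 0.16 = 0.08
P(B ∩ C) = P(C)·P(B|C) = 0.50 × 0.40 = 0.20
Apply inclusion-exclusion:
P(A ∪ B ∪ C) = 0.22 + 0.50 + 0.50 − 0.08 − 0.08 − 0.20 + 0.04 = 0.90

0.90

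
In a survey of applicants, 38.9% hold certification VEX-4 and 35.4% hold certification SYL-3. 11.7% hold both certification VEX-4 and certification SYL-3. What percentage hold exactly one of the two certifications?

By inclusion–exclusion (exactly-one form):
P(exactly one) = 38.9 + 35.4 − 2·11.7 = 50.9%

50.9%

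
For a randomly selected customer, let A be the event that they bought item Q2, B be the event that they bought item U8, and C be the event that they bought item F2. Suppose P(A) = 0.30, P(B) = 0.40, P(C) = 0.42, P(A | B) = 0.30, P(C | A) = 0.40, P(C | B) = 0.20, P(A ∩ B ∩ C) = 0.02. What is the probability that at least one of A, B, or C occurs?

0.82

P(A ∩ B) = P(B)·P(A|B) = 0.40 × 0.30 = 0.12
P(A ∩ C) = P(A)·P(C|A) = 0.30 × 0.40 = 0.12
P(B ∩ C) = P(B)·P(C|B) = 0.40 × 0.20 = 0.08
P(A ∪ B ∪ C) = 0.30 + 0.40 + 0.42 − 0.12 − 0.12 − 0.08 + 0.02 = 0.82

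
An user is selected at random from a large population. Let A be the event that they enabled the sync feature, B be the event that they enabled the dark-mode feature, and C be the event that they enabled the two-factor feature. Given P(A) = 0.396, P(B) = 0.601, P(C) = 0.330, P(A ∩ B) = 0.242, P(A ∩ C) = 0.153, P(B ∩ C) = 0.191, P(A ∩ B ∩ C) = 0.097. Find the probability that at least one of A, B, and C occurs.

0.838

P(A ∪ B ∪ C) = 0.396 + 0.601 + 0.330 − 0.242 − 0.153 − 0.191 + 0.097 = 0.838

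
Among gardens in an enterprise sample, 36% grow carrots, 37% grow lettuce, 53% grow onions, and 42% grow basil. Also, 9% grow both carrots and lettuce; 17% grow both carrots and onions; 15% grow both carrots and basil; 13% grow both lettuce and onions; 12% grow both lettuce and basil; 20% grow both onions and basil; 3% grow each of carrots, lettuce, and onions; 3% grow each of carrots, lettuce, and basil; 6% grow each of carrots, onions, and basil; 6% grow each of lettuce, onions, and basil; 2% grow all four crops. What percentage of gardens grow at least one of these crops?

Apply inclusion-exclusion:
P(at least one) = 36 + 37 + 53 + 42 − 9 − 17 − 15 − 13 − 12 − 20 + 3 + 3 + 6 + 6 − 2 = 98%

98%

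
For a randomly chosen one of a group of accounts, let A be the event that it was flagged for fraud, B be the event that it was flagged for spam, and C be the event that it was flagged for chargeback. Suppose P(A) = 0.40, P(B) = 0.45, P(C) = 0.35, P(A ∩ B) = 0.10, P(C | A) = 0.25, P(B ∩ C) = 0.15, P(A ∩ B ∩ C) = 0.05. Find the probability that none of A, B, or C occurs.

P(A ∩ C) = P(A)·P(C|A) = 0.40 × 0.25 = 0.10
Inclusion–exclusion gives
P(A ∪ B ∪ C) = 0.40 + 0.45 + 0.35 − 0.10 − 0.10 − 0.15 + 0.05 = 0.90
P(none) = 1 − 0.90 = 0.10

0.10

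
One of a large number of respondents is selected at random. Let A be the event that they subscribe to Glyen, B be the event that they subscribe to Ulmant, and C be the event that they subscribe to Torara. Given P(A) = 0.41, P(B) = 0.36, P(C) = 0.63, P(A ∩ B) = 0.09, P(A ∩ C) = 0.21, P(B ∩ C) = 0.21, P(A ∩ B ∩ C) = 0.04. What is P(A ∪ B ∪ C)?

P(A ∪ B ∪ C) = 0.41 + 0.36 + 0.63 − 0.09 − 0.21 − 0.21 + 0.04 = 0.93

0.93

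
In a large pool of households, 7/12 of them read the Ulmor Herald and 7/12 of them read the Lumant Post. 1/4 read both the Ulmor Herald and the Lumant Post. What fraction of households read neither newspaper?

1/12

By inclusion–exclusion:
P(≥1) = 7/12 + 7/12 − 1/4 = 11/12
P(none) = 1 − 11/12 = 1/12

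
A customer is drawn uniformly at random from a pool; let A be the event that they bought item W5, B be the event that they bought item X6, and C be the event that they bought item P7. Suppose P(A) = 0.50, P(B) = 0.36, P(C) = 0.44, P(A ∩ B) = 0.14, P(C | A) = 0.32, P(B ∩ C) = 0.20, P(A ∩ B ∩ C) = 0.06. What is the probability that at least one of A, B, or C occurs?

0.86

P(A ∩ C) = P(A)·P(C|A) = 0.50 × 0.32 = 0.16
Apply inclusion-exclusion:
P(A ∪ B ∪ C) = 0.50 + 0.36 + 0.44 − 0.14 − 0.16 − 0.20 + 0.06 = 0.86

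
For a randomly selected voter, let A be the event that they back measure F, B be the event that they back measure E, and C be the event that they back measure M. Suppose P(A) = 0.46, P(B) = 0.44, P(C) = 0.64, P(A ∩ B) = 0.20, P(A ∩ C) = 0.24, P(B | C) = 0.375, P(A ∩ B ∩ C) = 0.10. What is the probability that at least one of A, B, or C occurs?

P(B ∩ C) = P(C)·P(B|C) = 0.64 × 0.375 = 0.24
Using inclusion–exclusion:
P(A ∪ B ∪ C) = 0.46 + 0.44 + 0.64 − 0.20 − 0.24 − 0.24 + 0.10 = 0.96

0.96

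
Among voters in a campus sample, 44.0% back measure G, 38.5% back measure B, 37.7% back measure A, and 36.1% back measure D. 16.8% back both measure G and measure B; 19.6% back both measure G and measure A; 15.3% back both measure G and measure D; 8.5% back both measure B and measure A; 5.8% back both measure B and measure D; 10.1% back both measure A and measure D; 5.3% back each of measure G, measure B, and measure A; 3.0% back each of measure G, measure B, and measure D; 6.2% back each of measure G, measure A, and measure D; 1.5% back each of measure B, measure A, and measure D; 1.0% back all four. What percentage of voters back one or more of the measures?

95.2%

Using inclusion–exclusion:
P(≥1) = 44.0 + 38.5 + 37.7 + 36.1 − 16.8 − 19.6 − 15.3 − 8.5 − 5.8 − 10.1 + 5.3 + 3.0 + 6.2 + 1.5 − 1.0 = 95.2%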